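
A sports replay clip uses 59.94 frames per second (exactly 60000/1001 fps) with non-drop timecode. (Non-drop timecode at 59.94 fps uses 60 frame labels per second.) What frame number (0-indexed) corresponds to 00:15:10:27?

54627

Total seconds to the label: (0 × 3600 + 15 × 60 + 10) = 910.
Frame index = 910 × 60 + 27 = 54627.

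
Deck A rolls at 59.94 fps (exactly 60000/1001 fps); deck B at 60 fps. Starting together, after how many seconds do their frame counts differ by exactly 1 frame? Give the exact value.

The gap grows by |60 − 60000/1001| = 60/1001 frames per second.
Time for a 1-frame gap: 1 ÷ (60/1001) = 1001/60 s.

1001/60 seconds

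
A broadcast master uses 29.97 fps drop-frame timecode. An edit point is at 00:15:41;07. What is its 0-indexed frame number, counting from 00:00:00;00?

Complete 10-minute blocks: 1, each 17982 frames → 17982.
Remaining 5 whole minutes in the current block: 1800 + 4 × 1798 = 8992 frames.
Within the current minute: 41 × 30 + 7 − 2 = 1235 (labels ;00/;01 skipped at this minute). Total = 17982 + 8992 + 1235 = 28209.

28209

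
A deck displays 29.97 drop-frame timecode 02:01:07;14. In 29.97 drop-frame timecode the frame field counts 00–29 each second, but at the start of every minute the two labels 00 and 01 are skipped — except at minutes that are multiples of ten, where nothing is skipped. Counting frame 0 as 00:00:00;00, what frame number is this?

As if non-drop at 30 labels/s: (2 × 3600 + 1 × 60 + 7) × 30 + 14 = 218024.
Minute boundaries passed: 121; those not divisible by 10: 121 − 12 = 109; dropped labels = 2 × 109 = 218.
Actual frame index = 218024 − 218 = 217806.

217806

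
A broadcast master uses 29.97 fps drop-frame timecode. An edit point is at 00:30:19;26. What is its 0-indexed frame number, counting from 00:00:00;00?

54542

Complete 10-minute blocks: 3, each 17982 frames → 53946.
Remaining 0 whole minutes in the current block: 0 frames.
Within the current minute: 19 × 30 + 26 = 596. Total = 53946 + 0 + 596 = 54542.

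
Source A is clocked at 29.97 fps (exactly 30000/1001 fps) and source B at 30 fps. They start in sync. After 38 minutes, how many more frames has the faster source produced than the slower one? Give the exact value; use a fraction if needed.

68400/1001 frames

38 min = 2280 s.
A emits 30000/1001 × 2280 = 68400000/1001 frames; B emits 30 × 2280 = 68400.
Difference = 68400/1001 frames (≈ 68.3317); B is ahead of A.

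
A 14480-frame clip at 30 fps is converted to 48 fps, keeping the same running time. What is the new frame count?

Target frames = source frames × (target rate / source rate) = 14480 × (48)/(30) = 14480 × 8/5 = 23168.

23168 frames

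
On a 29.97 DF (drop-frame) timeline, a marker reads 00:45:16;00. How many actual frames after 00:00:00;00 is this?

81398

As if non-drop at 30 labels/s: (0 × 3600 + 45 × 60 + 16) × 30 + 0 = 81480.
Minute boundaries passed: 45; those not divisible by 10: 45 − 4 = 41; dropped labels = 2 × 41 = 82.
Actual frame index = 81480 − 82 = 81398.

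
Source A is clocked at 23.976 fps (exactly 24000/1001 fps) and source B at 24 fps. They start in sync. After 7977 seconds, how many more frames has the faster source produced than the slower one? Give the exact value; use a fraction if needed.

191448/1001 frames

A emits 24000/1001 × 7977 = 191448000/1001 frames; B emits 24 × 7977 = 191448.
Difference = 191448/1001 frames (≈ 191.2567); B is ahead of A.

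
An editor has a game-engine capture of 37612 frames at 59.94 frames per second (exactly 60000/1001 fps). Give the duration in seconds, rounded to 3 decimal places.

627.494 seconds

Running time = 37612 × 1001/60000 = 9412403/15000 s ≈ 627.494 s.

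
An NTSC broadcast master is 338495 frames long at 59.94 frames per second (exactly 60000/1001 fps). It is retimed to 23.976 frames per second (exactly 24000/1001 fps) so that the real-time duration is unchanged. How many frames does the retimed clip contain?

Target frames = source frames × (target rate / source rate) = 338495 × (24000/1001)/(60000/1001) = 338495 × 2/5 = 135398.

135398 frames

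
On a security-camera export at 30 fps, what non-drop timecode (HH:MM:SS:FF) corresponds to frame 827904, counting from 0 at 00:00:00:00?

827904 ÷ 30 = 27596 full seconds, remainder 24 frames.
27596 s = 7 h 39 min 56 s.
Timecode: 07:39:56:24.

07:39:56:24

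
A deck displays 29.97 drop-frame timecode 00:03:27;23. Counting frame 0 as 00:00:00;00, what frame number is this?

6227

As if non-drop at 30 labels/s: (0 × 3600 + 3 × 60 + 27) × 30 + 23 = 6233.
Minute boundaries passed: 3; those not divisible by 10: 3 − 0 = 3; dropped labels = 2 × 3 = 6.
Actual frame index = 6233 − 6 = 6227.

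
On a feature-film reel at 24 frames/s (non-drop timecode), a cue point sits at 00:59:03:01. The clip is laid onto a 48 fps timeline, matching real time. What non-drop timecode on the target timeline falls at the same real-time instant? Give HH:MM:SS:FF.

Source frame index: (0×3600 + 59×60 + 3) × 24 + 1 = 85033.
Real time: 85033 / (24) = 85033/24 s.
Target frame: (85033/24) × (48) = 170066.
At 48 labels/s: frame 170066 → 00:59:03:02.

00:59:03:02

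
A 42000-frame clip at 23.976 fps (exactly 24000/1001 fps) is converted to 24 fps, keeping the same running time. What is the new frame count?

Target frames = source frames × (target rate / source rate) = 42000 × (24)/(24000/1001) = 42000 × 1001/1000 = 42042.

42042 frames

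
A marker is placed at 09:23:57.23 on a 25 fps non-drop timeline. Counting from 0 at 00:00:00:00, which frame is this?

845948

Total seconds to the label: (9 × 3600 + 23 × 60 + 57) = 33837.
Frame index = 33837 × 25 + 23 = 845948.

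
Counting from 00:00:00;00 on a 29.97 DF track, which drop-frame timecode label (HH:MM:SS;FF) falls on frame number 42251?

Each 10-minute DF block holds 10 × 60 × 30 − 9 × 2 = 17982 frames. 42251 ÷ 17982 → 2 full blocks, remainder 6287.
Within the partial block the first minute is 1800 frames and each further minute 1798, so 3 further minute boundaries passed. Total skipped labels = 18 × 2 + 2 × 3 = 42.
Non-drop label index = 42251 + 42 = 42293; at 30 labels/s that is 00:23:29:23, i.e. DF 00:23:29;23.

00:23:29;23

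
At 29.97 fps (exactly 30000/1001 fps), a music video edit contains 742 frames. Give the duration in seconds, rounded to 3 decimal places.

Running time = 742 × 1001/30000 = 371371/15000 s ≈ 24.758 s.

24.758 seconds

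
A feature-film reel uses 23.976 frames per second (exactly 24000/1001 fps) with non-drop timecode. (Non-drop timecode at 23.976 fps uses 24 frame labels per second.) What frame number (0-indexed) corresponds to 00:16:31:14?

23798

Total seconds to the label: (0 × 3600 + 16 × 60 + 31) = 991.
Frame index = 991 × 24 + 14 = 23798.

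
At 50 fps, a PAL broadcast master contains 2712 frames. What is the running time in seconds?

54.24 seconds

Running time = 2712 / (50) = 54.24 s.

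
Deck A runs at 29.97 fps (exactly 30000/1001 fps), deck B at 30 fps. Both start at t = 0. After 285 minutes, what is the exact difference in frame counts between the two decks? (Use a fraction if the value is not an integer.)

285 min = 17100 s.
A emits 30000/1001 × 17100 = 513000000/1001 frames; B emits 30 × 17100 = 513000.
Difference = 513000/1001 frames (≈ 512.4875); B is ahead of A.

513000/1001 frames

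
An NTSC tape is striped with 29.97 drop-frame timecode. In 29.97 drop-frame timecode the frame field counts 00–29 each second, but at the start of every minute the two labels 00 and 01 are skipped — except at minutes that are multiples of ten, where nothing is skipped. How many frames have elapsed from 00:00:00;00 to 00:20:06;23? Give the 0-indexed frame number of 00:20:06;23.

36167

Complete 10-minute blocks: 2, each 17982 frames → 35964.
Remaining 0 whole minutes in the current block: 0 frames.
Within the current minute: 6 × 30 + 23 = 203. Total = 35964 + 0 + 203 = 36167.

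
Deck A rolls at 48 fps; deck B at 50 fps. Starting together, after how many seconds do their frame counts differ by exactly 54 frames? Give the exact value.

27 seconds

The gap grows by |50 − 48| = 2 frames per second.
Time for a 54-frame gap: 54 ÷ (2) = 27 s.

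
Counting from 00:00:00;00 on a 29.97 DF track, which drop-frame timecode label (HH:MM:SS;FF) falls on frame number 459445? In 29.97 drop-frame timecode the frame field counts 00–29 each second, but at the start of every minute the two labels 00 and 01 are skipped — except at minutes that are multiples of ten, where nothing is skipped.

Ten DF minutes hold 17982 frames, so frame 459445 lies in block 25 (frames 449550–467531) with 9895 frames into that block.
The block's first minute is 1800 frames and the rest 1798 each; 9895 frames reaches minute 5, so 25 × 18 + 5 × 2 = 460 labels have been skipped so far.
Adding those back, label number 459445 + 460 = 459905 at 30 labels/s is 15330 s + 5 f = 4 h 15 min 30 s frame 5, i.e. 04:15:30;05.

04:15:30;05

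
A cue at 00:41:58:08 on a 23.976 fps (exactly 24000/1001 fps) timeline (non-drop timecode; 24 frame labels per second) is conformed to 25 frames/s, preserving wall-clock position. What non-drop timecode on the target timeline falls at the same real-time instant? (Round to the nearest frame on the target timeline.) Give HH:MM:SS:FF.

00:42:00:21

Source frame index: (0×3600 + 41×60 + 58) × 24 + 8 = 60440.
Real time: 60440 / (24000/1001) = 1512511/600 s.
Target frame: (1512511/600) × (25) = 1512511/24 ≈ 63021.292 → 63021.
At 25 labels/s: frame 63021 → 00:42:00:21.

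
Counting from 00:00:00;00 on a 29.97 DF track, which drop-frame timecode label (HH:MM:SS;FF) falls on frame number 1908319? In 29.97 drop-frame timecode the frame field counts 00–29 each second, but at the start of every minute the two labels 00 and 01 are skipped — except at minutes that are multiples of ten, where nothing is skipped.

17:41:14;09

Each 10-minute DF block holds 10 × 60 × 30 − 9 × 2 = 17982 frames. 1908319 ÷ 17982 → 106 full blocks, remainder 2227.
Within the partial block the first minute is 1800 frames and each further minute 1798, so 1 further minute boundary passed. Total skipped labels = 18 × 106 + 2 × 1 = 1910.
Non-drop label index = 1908319 + 1910 = 1910229; at 30 labels/s that is 17:41:14:09, i.e. DF 17:41:14;09.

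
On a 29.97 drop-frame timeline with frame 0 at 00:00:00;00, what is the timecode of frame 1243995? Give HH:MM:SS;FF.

11:31:47;29

Each 10-minute DF block holds 10 × 60 × 30 − 9 × 2 = 17982 frames. 1243995 ÷ 17982 → 69 full blocks, remainder 3237.
Within the partial block the first minute is 1800 frames and each further minute 1798, so 1 further minute boundary passed. Total skipped labels = 18 × 69 + 2 × 1 = 1244.
Non-drop label index = 1243995 + 1244 = 1245239; at 30 labels/s that is 11:31:47:29, i.e. DF 11:31:47;29.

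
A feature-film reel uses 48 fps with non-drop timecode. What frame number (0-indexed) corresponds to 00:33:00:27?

Total seconds to the label: (0 × 3600 + 33 × 60 + 0) = 1980.
Frame index = 1980 × 48 + 27 = 95067.

frame 95067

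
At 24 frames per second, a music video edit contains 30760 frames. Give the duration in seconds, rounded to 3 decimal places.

1281.667 seconds

Running time = 30760 × 1/24 = 3845/3 s ≈ 1281.667 s.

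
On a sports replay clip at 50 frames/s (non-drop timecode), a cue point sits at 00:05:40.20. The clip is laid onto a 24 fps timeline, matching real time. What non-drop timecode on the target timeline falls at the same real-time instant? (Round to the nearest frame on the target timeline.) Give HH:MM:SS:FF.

Source frame index: (0×3600 + 5×60 + 40) × 50 + 20 = 17020.
Real time: 17020 / (50) = 1702/5 s.
Target frame: (1702/5) × (24) = 40848/5 ≈ 8169.600 → 8170.
At 24 labels/s: frame 8170 → 00:05:40:10.

00:05:40:10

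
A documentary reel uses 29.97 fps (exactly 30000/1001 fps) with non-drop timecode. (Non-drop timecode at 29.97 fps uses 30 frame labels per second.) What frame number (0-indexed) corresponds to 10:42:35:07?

Total seconds to the label: (10 × 3600 + 42 × 60 + 35) = 38555.
Frame index = 38555 × 30 + 7 = 1156657.

frame 1156657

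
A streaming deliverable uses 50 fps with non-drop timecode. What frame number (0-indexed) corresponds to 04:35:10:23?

frame 825523

Total seconds to the label: (4 × 3600 + 35 × 60 + 10) = 16510.
Frame index = 16510 × 50 + 23 = 825523.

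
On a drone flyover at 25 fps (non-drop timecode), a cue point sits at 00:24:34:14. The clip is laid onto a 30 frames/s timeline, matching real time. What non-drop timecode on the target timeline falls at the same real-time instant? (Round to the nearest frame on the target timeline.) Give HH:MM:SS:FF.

Source frame index: (0×3600 + 24×60 + 34) × 25 + 14 = 36864.
Real time: 36864 / (25) = 36864/25 s.
Target frame: (36864/25) × (30) = 221184/5 ≈ 44236.800 → 44237.
At 30 labels/s: frame 44237 → 00:24:34:17.

00:24:34:17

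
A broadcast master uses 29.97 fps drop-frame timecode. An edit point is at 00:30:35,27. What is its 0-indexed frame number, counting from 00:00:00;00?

As if non-drop at 30 labels/s: (0 × 3600 + 30 × 60 + 35) × 30 + 27 = 55077.
Minute boundaries passed: 30; those not divisible by 10: 30 − 3 = 27; dropped labels = 2 × 27 = 54.
Actual frame index = 55077 − 54 = 55023.

55023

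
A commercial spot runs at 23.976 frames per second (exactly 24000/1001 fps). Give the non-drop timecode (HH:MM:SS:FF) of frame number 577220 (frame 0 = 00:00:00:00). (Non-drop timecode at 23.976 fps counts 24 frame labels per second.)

06:40:50:20

577220 ÷ 24 = 24050 full seconds, remainder 20 frames.
24050 s = 6 h 40 min 50 s.
Timecode: 06:40:50:20.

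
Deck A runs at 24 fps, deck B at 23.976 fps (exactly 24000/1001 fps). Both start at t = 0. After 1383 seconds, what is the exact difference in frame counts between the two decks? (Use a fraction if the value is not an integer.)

33192/1001 frames

A emits 24 × 1383 = 33192 frames; B emits 24000/1001 × 1383 = 33192000/1001.
Difference = 33192/1001 frames (≈ 33.1588); B is behind A.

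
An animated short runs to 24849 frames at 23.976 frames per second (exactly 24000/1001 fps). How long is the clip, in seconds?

Running time = 24849 / (24000/1001) = 1036.410375 s.

1036.410375 seconds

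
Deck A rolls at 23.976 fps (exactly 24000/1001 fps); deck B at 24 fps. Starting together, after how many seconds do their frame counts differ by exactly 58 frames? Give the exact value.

The gap grows by |24 − 24000/1001| = 24/1001 frames per second.
Time for a 58-frame gap: 58 ÷ (24/1001) = 29029/12 s.

29029/12 seconds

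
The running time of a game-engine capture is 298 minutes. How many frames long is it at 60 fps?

298 min = 17880 s.
Frames = 17880 × 60 = 1072800.

1072800 frames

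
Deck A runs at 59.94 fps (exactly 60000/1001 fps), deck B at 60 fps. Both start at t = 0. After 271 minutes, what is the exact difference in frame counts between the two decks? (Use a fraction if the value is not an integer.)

975600/1001 frames

271 min = 16260 s.
A emits 60000/1001 × 16260 = 975600000/1001 frames; B emits 60 × 16260 = 975600.
Difference = 975600/1001 frames (≈ 974.6254); B is ahead of A.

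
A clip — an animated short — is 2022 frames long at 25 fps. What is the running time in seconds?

80.88 seconds

Running time = 2022 / (25) = 80.88 s.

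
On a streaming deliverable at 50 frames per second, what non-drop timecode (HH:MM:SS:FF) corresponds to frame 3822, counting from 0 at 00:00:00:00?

3822 ÷ 50 = 76 full seconds, remainder 22 frames.
76 s = 0 h 1 min 16 s.
Timecode: 00:01:16:22.

00:01:16:22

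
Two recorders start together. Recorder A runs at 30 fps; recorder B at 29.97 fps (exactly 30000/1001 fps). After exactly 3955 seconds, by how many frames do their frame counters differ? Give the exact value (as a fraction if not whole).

16950/143 frames

A emits 30 × 3955 = 118650 frames; B emits 30000/1001 × 3955 = 16950000/143.
Difference = 16950/143 frames (≈ 118.5315); B is behind A.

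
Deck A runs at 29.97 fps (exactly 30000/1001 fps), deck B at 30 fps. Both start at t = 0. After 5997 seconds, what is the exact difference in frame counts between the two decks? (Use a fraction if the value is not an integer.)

179910/1001 frames

A emits 30000/1001 × 5997 = 179910000/1001 frames; B emits 30 × 5997 = 179910.
Difference = 179910/1001 frames (≈ 179.7303); B is ahead of A.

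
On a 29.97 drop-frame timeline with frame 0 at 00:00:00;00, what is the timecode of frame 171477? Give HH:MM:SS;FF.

01:35:21;19

Ten DF minutes hold 17982 frames, so frame 171477 lies in block 9 (frames 161838–179819) with 9639 frames into that block.
The block's first minute is 1800 frames and the rest 1798 each; 9639 frames reaches minute 5, so 9 × 18 + 5 × 2 = 172 labels have been skipped so far.
Adding those back, label number 171477 + 172 = 171649 at 30 labels/s is 5721 s + 19 f = 1 h 35 min 21 s frame 19, i.e. 01:35:21;19.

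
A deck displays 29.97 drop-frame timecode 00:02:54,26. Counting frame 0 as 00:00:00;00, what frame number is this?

5242

Complete 10-minute blocks: 0, each 17982 frames → 0.
Remaining 2 whole minutes in the current block: 1800 + 1 × 1798 = 3598 frames.
Within the current minute: 54 × 30 + 26 − 2 = 1644 (labels ;00/;01 skipped at this minute). Total = 0 + 3598 + 1644 = 5242.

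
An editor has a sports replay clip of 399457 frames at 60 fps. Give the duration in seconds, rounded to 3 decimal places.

Running time = 399457 × 1/60 = 399457/60 s ≈ 6657.617 s.

6657.617 seconds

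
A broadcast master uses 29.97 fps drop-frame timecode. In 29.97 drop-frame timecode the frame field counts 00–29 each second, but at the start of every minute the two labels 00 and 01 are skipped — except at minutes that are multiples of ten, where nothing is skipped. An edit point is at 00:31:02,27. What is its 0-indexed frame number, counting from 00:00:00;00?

Complete 10-minute blocks: 3, each 17982 frames → 53946.
Remaining 1 whole minute in the current block: 1800 + 0 × 1798 = 1800 frames.
Within the current minute: 2 × 30 + 27 − 2 = 85 (labels ;00/;01 skipped at this minute). Total = 53946 + 1800 + 85 = 55831.

55831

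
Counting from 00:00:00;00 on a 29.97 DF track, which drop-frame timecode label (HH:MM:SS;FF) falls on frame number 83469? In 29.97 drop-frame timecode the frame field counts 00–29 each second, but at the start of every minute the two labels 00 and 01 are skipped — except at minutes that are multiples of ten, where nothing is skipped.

Each 10-minute DF block holds 10 × 60 × 30 − 9 × 2 = 17982 frames. 83469 ÷ 17982 → 4 full blocks, remainder 11541.
Within the partial block the first minute is 1800 frames and each further minute 1798, so 6 further minute boundaries passed. Total skipped labels = 18 × 4 + 2 × 6 = 84.
Non-drop label index = 83469 + 84 = 83553; at 30 labels/s that is 00:46:25:03, i.e. DF 00:46:25;03.

00:46:25;03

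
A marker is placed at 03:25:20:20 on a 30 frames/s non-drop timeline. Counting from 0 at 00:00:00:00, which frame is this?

Total seconds to the label: (3 × 3600 + 25 × 60 + 20) = 12320.
Frame index = 12320 × 30 + 20 = 369620.

369620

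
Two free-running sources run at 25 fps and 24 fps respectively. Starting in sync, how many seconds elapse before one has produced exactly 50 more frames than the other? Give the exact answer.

50 seconds

The gap grows by |24 − 25| = 1 frame per second.
Time for a 50-frame gap: 50 ÷ (1) = 50 s.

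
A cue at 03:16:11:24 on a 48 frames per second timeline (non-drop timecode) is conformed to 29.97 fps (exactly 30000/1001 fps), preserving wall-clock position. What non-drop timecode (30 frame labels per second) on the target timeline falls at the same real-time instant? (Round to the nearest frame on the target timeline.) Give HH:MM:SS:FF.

03:15:59:22

Source frame index: (3×3600 + 16×60 + 11) × 48 + 24 = 565032.
Real time: 565032 / (48) = 23543/2 s.
Target frame: (23543/2) × (30000/1001) = 27165000/77 ≈ 352792.208 → 352792.
At 30 labels/s: frame 352792 → 03:15:59:22.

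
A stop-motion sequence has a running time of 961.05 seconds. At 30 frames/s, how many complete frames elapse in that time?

28831 frames

Frames = 961.05 × 30 = 57663/2 ≈ 28831.5000.
Complete frames: 28831.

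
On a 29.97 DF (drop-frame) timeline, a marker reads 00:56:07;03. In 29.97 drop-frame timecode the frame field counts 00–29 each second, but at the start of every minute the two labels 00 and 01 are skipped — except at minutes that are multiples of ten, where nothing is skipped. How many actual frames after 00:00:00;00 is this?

100911

As if non-drop at 30 labels/s: (0 × 3600 + 56 × 60 + 7) × 30 + 3 = 101013.
Minute boundaries passed: 56; those not divisible by 10: 56 − 5 = 51; dropped labels = 2 × 51 = 102.
Actual frame index = 101013 − 102 = 100911.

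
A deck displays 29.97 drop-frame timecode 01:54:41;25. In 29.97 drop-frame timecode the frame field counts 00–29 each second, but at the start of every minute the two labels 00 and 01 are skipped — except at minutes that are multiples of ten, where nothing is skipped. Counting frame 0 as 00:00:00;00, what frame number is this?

Complete 10-minute blocks: 11, each 17982 frames → 197802.
Remaining 4 whole minutes in the current block: 1800 + 3 × 1798 = 7194 frames.
Within the current minute: 41 × 30 + 25 − 2 = 1253 (labels ;00/;01 skipped at this minute). Total = 197802 + 7194 + 1253 = 206249.

206249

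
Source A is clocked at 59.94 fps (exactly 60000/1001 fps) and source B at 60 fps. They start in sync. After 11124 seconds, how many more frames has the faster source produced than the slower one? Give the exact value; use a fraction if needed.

A emits 60000/1001 × 11124 = 667440000/1001 frames; B emits 60 × 11124 = 667440.
Difference = 667440/1001 frames (≈ 666.7732); B is ahead of A.

667440/1001 frames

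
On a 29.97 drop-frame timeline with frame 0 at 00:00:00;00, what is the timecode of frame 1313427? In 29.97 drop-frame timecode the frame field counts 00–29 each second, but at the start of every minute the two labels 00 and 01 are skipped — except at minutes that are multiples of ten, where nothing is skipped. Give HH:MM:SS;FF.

Ten DF minutes hold 17982 frames, so frame 1313427 lies in block 73 (frames 1312686–1330667) with 741 frames into that block.
The block's first minute is 1800 frames and the rest 1798 each; 741 frames reaches minute 0, so 73 × 18 + 0 × 2 = 1314 labels have been skipped so far.
Adding those back, label number 1313427 + 1314 = 1314741 at 30 labels/s is 43824 s + 21 f = 12 h 10 min 24 s frame 21, i.e. 12:10:24;21.

12:10:24;21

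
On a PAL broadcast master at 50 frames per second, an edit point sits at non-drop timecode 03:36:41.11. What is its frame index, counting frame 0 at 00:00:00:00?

Total seconds to the label: (3 × 3600 + 36 × 60 + 41) = 13001.
Frame index = 13001 × 50 + 11 = 650061.

frame 650061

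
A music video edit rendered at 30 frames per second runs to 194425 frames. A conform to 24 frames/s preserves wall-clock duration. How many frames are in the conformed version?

155540 frames

Frames at target rate = 194425 × (24) / (30) = 155540.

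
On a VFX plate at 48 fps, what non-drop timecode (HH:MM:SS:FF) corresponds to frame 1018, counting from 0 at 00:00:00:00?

00:00:21:10

1018 ÷ 48 = 21 full seconds, remainder 10 frames.
21 s = 0 h 0 min 21 s.
Timecode: 00:00:21:10.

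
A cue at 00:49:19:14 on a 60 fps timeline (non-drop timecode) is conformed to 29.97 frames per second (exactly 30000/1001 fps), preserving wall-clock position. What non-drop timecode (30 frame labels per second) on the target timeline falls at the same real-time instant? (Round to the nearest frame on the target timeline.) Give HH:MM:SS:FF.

Source frame index: (0×3600 + 49×60 + 19) × 60 + 14 = 177554.
Real time: 177554 / (60) = 88777/30 s.
Target frame: (88777/30) × (30000/1001) = 6829000/77 ≈ 88688.312 → 88688.
At 30 labels/s: frame 88688 → 00:49:16:08.

00:49:16:08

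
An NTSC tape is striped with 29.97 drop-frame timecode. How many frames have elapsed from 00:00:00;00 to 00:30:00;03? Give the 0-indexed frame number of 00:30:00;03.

53949

As if non-drop at 30 labels/s: (0 × 3600 + 30 × 60 + 0) × 30 + 3 = 54003.
Minute boundaries passed: 30; those not divisible by 10: 30 − 3 = 27; dropped labels = 2 × 27 = 54.
Actual frame index = 54003 − 54 = 53949.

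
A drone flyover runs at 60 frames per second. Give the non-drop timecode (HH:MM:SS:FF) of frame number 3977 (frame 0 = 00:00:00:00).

00:01:06:17

3977 ÷ 60 = 66 full seconds, remainder 17 frames.
66 s = 0 h 1 min 6 s.
Timecode: 00:01:06:17.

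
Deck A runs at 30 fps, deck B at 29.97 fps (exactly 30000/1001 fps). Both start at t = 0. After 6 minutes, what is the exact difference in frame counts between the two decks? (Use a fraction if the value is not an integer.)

10800/1001 frames

6 min = 360 s.
A emits 30 × 360 = 10800 frames; B emits 30000/1001 × 360 = 10800000/1001.
Difference = 10800/1001 frames (≈ 10.7892); B is behind A.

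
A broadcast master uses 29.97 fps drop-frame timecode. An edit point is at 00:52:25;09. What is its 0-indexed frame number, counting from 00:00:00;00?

Complete 10-minute blocks: 5, each 17982 frames → 89910.
Remaining 2 whole minutes in the current block: 1800 + 1 × 1798 = 3598 frames.
Within the current minute: 25 × 30 + 9 − 2 = 757 (labels ;00/;01 skipped at this minute). Total = 89910 + 3598 + 757 = 94265.

94265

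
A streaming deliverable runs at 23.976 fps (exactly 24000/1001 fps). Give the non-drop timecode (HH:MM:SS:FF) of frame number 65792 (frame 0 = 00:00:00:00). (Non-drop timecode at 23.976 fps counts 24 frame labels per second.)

00:45:41:08

65792 ÷ 24 = 2741 full seconds, remainder 8 frames.
2741 s = 0 h 45 min 41 s.
Timecode: 00:45:41:08.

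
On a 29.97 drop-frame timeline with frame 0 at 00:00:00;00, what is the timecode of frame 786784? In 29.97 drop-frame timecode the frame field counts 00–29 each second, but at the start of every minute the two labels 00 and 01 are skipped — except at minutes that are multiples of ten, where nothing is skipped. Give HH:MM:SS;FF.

07:17:32;12

Ten DF minutes hold 17982 frames, so frame 786784 lies in block 43 (frames 773226–791207) with 13558 frames into that block.
The block's first minute is 1800 frames and the rest 1798 each; 13558 frames reaches minute 7, so 43 × 18 + 7 × 2 = 788 labels have been skipped so far.
Adding those back, label number 786784 + 788 = 787572 at 30 labels/s is 26252 s + 12 f = 7 h 17 min 32 s frame 12, i.e. 07:17:32;12.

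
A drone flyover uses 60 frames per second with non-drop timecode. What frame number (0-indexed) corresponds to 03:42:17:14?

Total seconds to the label: (3 × 3600 + 42 × 60 + 17) = 13337.
Frame index = 13337 × 60 + 14 = 800234.

frame 800234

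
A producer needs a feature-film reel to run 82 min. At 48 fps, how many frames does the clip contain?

236160 frames

82 min = 4920 s.
Frames = 4920 × 48 = 236160.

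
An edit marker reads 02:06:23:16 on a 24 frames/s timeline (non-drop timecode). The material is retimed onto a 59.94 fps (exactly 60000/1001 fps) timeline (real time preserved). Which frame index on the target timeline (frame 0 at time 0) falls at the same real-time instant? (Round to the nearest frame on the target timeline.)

Source frame index: (2×3600 + 6×60 + 23) × 24 + 16 = 182008.
Real time: 182008 / (24) = 22751/3 s.
Target frame: (22751/3) × (60000/1001) = 455020000/1001 ≈ 454565.435 → 454565.

frame 454565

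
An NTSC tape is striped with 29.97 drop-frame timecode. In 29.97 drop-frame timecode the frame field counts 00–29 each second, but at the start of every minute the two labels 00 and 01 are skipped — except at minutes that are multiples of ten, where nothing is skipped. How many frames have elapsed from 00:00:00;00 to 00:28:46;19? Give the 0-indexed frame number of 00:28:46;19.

51747

As if non-drop at 30 labels/s: (0 × 3600 + 28 × 60 + 46) × 30 + 19 = 51799.
Minute boundaries passed: 28; those not divisible by 10: 28 − 2 = 26; dropped labels = 2 × 26 = 52.
Actual frame index = 51799 − 52 = 51747.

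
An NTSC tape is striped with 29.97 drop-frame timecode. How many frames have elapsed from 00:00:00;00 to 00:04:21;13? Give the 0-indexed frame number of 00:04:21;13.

7835

Complete 10-minute blocks: 0, each 17982 frames → 0.
Remaining 4 whole minutes in the current block: 1800 + 3 × 1798 = 7194 frames.
Within the current minute: 21 × 30 + 13 − 2 = 641 (labels ;00/;01 skipped at this minute). Total = 0 + 7194 + 641 = 7835.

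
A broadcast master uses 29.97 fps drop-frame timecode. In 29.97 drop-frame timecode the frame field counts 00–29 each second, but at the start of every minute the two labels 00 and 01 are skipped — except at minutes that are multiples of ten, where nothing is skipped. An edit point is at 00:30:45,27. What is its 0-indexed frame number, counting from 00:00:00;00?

55323

As if non-drop at 30 labels/s: (0 × 3600 + 30 × 60 + 45) × 30 + 27 = 55377.
Minute boundaries passed: 30; those not divisible by 10: 30 − 3 = 27; dropped labels = 2 × 27 = 54.
Actual frame index = 55377 − 54 = 55323.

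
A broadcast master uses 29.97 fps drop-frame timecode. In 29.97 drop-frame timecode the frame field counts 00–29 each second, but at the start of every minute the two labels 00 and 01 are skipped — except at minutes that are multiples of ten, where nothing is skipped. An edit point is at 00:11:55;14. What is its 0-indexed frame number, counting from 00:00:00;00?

As if non-drop at 30 labels/s: (0 × 3600 + 11 × 60 + 55) × 30 + 14 = 21464.
Minute boundaries passed: 11; those not divisible by 10: 11 − 1 = 10; dropped labels = 2 × 10 = 20.
Actual frame index = 21464 − 20 = 21444.

21444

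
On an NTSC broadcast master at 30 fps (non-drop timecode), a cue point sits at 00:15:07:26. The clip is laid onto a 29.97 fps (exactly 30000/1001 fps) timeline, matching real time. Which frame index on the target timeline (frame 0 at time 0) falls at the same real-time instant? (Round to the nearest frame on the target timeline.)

frame 27209

Source frame index: (0×3600 + 15×60 + 7) × 30 + 26 = 27236.
Real time: 27236 / (30) = 13618/15 s.
Target frame: (13618/15) × (30000/1001) = 2476000/91 ≈ 27208.791 → 27209.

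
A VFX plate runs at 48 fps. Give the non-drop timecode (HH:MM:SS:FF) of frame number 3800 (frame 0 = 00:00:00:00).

00:01:19:08

3800 ÷ 48 = 79 full seconds, remainder 8 frames.
79 s = 0 h 1 min 19 s.
Timecode: 00:01:19:08.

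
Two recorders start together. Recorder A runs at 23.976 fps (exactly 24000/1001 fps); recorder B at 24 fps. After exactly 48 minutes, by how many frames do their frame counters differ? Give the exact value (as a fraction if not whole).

48 min = 2880 s.
A emits 24000/1001 × 2880 = 69120000/1001 frames; B emits 24 × 2880 = 69120.
Difference = 69120/1001 frames (≈ 69.0509); B is ahead of A.

69120/1001 frames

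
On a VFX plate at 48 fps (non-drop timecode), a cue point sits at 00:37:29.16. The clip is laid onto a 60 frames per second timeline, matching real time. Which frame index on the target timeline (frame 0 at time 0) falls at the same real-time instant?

frame 134960

Source frame index: (0×3600 + 37×60 + 29) × 48 + 16 = 107968.
Real time: 107968 / (48) = 6748/3 s.
Target frame: (6748/3) × (60) = 134960.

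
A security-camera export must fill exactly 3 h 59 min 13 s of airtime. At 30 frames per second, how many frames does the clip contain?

430590 frames

3 h 59 min 13 s = 14353 s.
Frames = 14353 × 30 = 430590.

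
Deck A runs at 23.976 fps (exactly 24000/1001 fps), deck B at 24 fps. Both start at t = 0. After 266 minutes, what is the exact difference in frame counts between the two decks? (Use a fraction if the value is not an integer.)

54720/143 frames

266 min = 15960 s.
A emits 24000/1001 × 15960 = 54720000/143 frames; B emits 24 × 15960 = 383040.
Difference = 54720/143 frames (≈ 382.6573); B is ahead of A.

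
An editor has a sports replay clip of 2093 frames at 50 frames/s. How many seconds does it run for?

41.86 seconds

Running time = 2093 / (50) = 41.86 s.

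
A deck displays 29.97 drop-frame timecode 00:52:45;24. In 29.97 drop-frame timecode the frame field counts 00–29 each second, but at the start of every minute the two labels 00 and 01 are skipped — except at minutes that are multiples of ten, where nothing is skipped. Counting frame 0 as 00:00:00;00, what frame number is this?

As if non-drop at 30 labels/s: (0 × 3600 + 52 × 60 + 45) × 30 + 24 = 94974.
Minute boundaries passed: 52; those not divisible by 10: 52 − 5 = 47; dropped labels = 2 × 47 = 94.
Actual frame index = 94974 − 94 = 94880.

94880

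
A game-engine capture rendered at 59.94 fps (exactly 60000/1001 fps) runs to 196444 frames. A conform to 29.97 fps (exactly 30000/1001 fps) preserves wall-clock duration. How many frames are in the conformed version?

98222 frames

Target frames = source frames × (target rate / source rate) = 196444 × (30000/1001)/(60000/1001) = 196444 × 1/2 = 98222.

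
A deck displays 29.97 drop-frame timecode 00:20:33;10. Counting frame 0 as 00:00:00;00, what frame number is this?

36964

As if non-drop at 30 labels/s: (0 × 3600 + 20 × 60 + 33) × 30 + 10 = 37000.
Minute boundaries passed: 20; those not divisible by 10: 20 − 2 = 18; dropped labels = 2 × 18 = 36.
Actual frame index = 37000 − 36 = 36964.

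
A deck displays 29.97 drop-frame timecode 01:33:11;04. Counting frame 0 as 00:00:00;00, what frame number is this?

As if non-drop at 30 labels/s: (1 × 3600 + 33 × 60 + 11) × 30 + 4 = 167734.
Minute boundaries passed: 93; those not divisible by 10: 93 − 9 = 84; dropped labels = 2 × 84 = 168.
Actual frame index = 167734 − 168 = 167566.

167566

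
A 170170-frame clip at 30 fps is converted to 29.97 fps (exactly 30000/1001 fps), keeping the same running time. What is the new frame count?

170000 frames

Target frames = source frames × (target rate / source rate) = 170170 × (30000/1001)/(30) = 170170 × 1000/1001 = 170000.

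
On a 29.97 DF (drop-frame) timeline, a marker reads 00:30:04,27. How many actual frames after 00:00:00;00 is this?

Complete 10-minute blocks: 3, each 17982 frames → 53946.
Remaining 0 whole minutes in the current block: 0 frames.
Within the current minute: 4 × 30 + 27 = 147. Total = 53946 + 0 + 147 = 54093.

54093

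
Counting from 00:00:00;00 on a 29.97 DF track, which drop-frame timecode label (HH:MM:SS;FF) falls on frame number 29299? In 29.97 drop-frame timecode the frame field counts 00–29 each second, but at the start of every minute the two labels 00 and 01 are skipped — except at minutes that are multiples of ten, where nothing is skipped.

00:16:17;19

Each 10-minute DF block holds 10 × 60 × 30 − 9 × 2 = 17982 frames. 29299 ÷ 17982 → 1 full block, remainder 11317.
Within the partial block the first minute is 1800 frames and each further minute 1798, so 6 further minute boundaries passed. Total skipped labels = 18 × 1 + 2 × 6 = 30.
Non-drop label index = 29299 + 30 = 29329; at 30 labels/s that is 00:16:17:19, i.e. DF 00:16:17;19.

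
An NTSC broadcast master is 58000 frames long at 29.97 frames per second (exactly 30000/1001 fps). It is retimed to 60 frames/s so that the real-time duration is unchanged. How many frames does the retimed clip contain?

116116 frames

Target frames = source frames × (target rate / source rate) = 58000 × (60)/(30000/1001) = 58000 × 1001/500 = 116116.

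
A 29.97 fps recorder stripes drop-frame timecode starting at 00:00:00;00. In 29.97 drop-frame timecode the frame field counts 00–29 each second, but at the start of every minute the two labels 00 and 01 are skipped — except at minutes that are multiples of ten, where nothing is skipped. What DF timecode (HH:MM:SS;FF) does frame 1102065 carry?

10:12:52;07

Each 10-minute DF block holds 10 × 60 × 30 − 9 × 2 = 17982 frames. 1102065 ÷ 17982 → 61 full blocks, remainder 5163.
Within the partial block the first minute is 1800 frames and each further minute 1798, so 2 further minute boundaries passed. Total skipped labels = 18 × 61 + 2 × 2 = 1102.
Non-drop label index = 1102065 + 1102 = 1103167; at 30 labels/s that is 10:12:52:07, i.e. DF 10:12:52;07.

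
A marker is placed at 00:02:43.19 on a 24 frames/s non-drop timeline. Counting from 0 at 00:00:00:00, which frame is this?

3931

Total seconds to the label: (0 × 3600 + 2 × 60 + 43) = 163.
Frame index = 163 × 24 + 19 = 3931.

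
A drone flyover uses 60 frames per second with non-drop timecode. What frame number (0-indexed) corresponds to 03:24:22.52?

frame 735772

Total seconds to the label: (3 × 3600 + 24 × 60 + 22) = 12262.
Frame index = 12262 × 60 + 52 = 735772.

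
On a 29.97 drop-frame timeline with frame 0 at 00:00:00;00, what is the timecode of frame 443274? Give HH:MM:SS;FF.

04:06:30;18

Ten DF minutes hold 17982 frames, so frame 443274 lies in block 24 (frames 431568–449549) with 11706 frames into that block.
The block's first minute is 1800 frames and the rest 1798 each; 11706 frames reaches minute 6, so 24 × 18 + 6 × 2 = 444 labels have been skipped so far.
Adding those back, label number 443274 + 444 = 443718 at 30 labels/s is 14790 s + 18 f = 4 h 6 min 30 s frame 18, i.e. 04:06:30;18.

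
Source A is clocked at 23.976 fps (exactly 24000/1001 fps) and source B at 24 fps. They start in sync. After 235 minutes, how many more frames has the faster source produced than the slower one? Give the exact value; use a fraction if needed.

338400/1001 frames

235 min = 14100 s.
A emits 24000/1001 × 14100 = 338400000/1001 frames; B emits 24 × 14100 = 338400.
Difference = 338400/1001 frames (≈ 338.0619); B is ahead of A.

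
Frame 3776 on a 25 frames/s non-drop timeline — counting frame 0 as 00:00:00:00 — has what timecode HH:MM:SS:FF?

00:02:31:01

3776 ÷ 25 = 151 full seconds, remainder 1 frame.
151 s = 0 h 2 min 31 s.
Timecode: 00:02:31:01.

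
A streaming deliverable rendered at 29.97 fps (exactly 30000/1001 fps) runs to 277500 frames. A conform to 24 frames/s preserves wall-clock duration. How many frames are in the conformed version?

Target frames = source frames × (target rate / source rate) = 277500 × (24)/(30000/1001) = 277500 × 1001/1250 = 222222.

222222 frames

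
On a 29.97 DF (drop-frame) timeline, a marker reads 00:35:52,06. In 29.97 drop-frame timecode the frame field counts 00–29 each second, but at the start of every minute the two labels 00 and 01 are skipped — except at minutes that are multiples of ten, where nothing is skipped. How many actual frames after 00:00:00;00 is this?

As if non-drop at 30 labels/s: (0 × 3600 + 35 × 60 + 52) × 30 + 6 = 64566.
Minute boundaries passed: 35; those not divisible by 10: 35 − 3 = 32; dropped labels = 2 × 32 = 64.
Actual frame index = 64566 − 64 = 64502.

64502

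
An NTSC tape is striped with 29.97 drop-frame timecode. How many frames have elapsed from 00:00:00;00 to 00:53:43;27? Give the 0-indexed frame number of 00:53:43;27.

96621

As if non-drop at 30 labels/s: (0 × 3600 + 53 × 60 + 43) × 30 + 27 = 96717.
Minute boundaries passed: 53; those not divisible by 10: 53 − 5 = 48; dropped labels = 2 × 48 = 96.
Actual frame index = 96717 − 96 = 96621.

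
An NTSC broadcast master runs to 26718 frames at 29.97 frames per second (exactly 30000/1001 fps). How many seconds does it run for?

891.4906 seconds

Running time = 26718 / (30000/1001) = 891.4906 s.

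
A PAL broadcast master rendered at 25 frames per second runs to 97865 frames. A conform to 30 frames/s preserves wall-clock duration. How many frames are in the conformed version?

Target frames = source frames × (target rate / source rate) = 97865 × (30)/(25) = 97865 × 6/5 = 117438.

117438 frames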